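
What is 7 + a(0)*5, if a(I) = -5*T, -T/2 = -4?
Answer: -193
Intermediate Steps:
T = 8 (T = -2*(-4) = 8)
a(I) = -40 (a(I) = -5*8 = -40)
7 + a(0)*5 = 7 - 40*5 = 7 - 200 = -193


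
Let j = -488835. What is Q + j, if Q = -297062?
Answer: -785897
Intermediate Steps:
Q + j = -297062 - 488835 = -785897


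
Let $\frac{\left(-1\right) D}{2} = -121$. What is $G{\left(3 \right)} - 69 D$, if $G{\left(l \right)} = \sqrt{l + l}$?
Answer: $-16698 + \sqrt{6} \approx -16696.0$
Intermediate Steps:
$D = 242$ ($D = \left(-2\right) \left(-121\right) = 242$)
$G{\left(l \right)} = \sqrt{2} \sqrt{l}$ ($G{\left(l \right)} = \sqrt{2 l} = \sqrt{2} \sqrt{l}$)
$G{\left(3 \right)} - 69 D = \sqrt{2} \sqrt{3} - 16698 = \sqrt{6} - 16698 = -16698 + \sqrt{6}$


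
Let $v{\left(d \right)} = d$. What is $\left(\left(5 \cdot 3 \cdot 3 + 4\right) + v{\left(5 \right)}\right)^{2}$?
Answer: $2916$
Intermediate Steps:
$\left(\left(5 \cdot 3 \cdot 3 + 4\right) + v{\left(5 \right)}\right)^{2} = \left(\left(5 \cdot 3 \cdot 3 + 4\right) + 5\right)^{2} = \left(\left(15 \cdot 3 + 4\right) + 5\right)^{2} = \left(\left(45 + 4\right) + 5\right)^{2} = \left(49 + 5\right)^{2} = 54^{2} = 2916$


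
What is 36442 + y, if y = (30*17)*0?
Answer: 36442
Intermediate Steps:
y = 0 (y = 510*0 = 0)
36442 + y = 36442 + 0 = 36442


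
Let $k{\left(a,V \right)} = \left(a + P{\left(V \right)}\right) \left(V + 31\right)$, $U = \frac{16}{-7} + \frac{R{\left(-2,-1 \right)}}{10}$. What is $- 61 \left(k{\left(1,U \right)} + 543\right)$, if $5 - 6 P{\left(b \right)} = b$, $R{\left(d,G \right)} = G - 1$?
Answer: $- \frac{136094233}{3675} \approx -37032.0$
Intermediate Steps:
$R{\left(d,G \right)} = -1 + G$ ($R{\left(d,G \right)} = G - 1 = -1 + G$)
$P{\left(b \right)} = \frac{5}{6} - \frac{b}{6}$
$U = - \frac{87}{35}$ ($U = \frac{16}{-7} + \frac{-1 - 1}{10} = 16 \left(- \frac{1}{7}\right) - \frac{1}{5} = - \frac{16}{7} - \frac{1}{5} = - \frac{87}{35} \approx -2.4857$)
$k{\left(a,V \right)} = \left(31 + V\right) \left(\frac{5}{6} + a - \frac{V}{6}\right)$ ($k{\left(a,V \right)} = \left(a - \left(- \frac{5}{6} + \frac{V}{6}\right)\right) \left(V + 31\right) = \left(\frac{5}{6} + a - \frac{V}{6}\right) \left(31 + V\right) = \left(31 + V\right) \left(\frac{5}{6} + a - \frac{V}{6}\right)$)
$- 61 \left(k{\left(1,U \right)} + 543\right) = - 61 \left(\left(\frac{155}{6} + 31 \cdot 1 - - \frac{377}{35} - \frac{\left(- \frac{87}{35}\right)^{2}}{6} - \frac{87}{35}\right) + 543\right) = - 61 \left(\left(\frac{155}{6} + 31 + \frac{377}{35} - \frac{2523}{2450} - \frac{87}{35}\right) + 543\right) = - 61 \left(\frac{235528}{3675} + 543\right) = \left(-61\right) \frac{2231053}{3675} = - \frac{136094233}{3675}$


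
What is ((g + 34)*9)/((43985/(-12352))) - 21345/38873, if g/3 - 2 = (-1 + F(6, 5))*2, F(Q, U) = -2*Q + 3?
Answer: 17097962691/341965781 ≈ 49.999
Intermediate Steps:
F(Q, U) = 3 - 2*Q
g = -54 (g = 6 + 3*((-1 + (3 - 2*6))*2) = 6 + 3*((-1 + (3 - 12))*2) = 6 + 3*((-1 - 9)*2) = 6 + 3*(-10*2) = 6 + 3*(-20) = 6 - 60 = -54)
((g + 34)*9)/((43985/(-12352))) - 21345/38873 = ((-54 + 34)*9)/((43985/(-12352))) - 21345/38873 = (-20*9)/((43985*(-1/12352))) - 21345*1/38873 = -180/(-43985/12352) - 21345/38873 = -180*(-12352/43985) - 21345/38873 = 444672/8797 - 21345/38873 = 17097962691/341965781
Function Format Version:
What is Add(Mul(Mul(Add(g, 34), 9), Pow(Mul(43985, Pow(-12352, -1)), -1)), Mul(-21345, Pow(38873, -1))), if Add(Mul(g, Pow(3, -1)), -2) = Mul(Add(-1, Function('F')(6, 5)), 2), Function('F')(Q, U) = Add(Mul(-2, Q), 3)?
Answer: Rational(17097962691, 341965781) ≈ 49.999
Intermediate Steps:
Function('F')(Q, U) = Add(3, Mul(-2, Q))
g = -54 (g = Add(6, Mul(3, Mul(Add(-1, Add(3, Mul(-2, 6))), 2))) = Add(6, Mul(3, Mul(Add(-1, Add(3, -12)), 2))) = Add(6, Mul(3, Mul(Add(-1, -9), 2))) = Add(6, Mul(3, Mul(-10, 2))) = Add(6, Mul(3, -20)) = Add(6, -60) = -54)
Add(Mul(Mul(Add(g, 34), 9), Pow(Mul(43985, Pow(-12352, -1)), -1)), Mul(-21345, Pow(38873, -1))) = Add(Mul(Mul(Add(-54, 34), 9), Pow(Mul(43985, Pow(-12352, -1)), -1)), Mul(-21345, Pow(38873, -1))) = Add(Mul(Mul(-20, 9), Pow(Mul(43985, Rational(-1, 12352)), -1)), Mul(-21345, Rational(1, 38873))) = Add(Mul(-180, Pow(Rational(-43985, 12352), -1)), Rational(-21345, 38873)) = Add(Mul(-180, Rational(-12352, 43985)), Rational(-21345, 38873)) = Add(Rational(444672, 8797), Rational(-21345, 38873)) = Rational(17097962691, 341965781)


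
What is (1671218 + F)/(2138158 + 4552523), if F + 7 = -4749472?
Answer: -342029/743409 ≈ -0.46008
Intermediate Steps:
F = -4749479 (F = -7 - 4749472 = -4749479)
(1671218 + F)/(2138158 + 4552523) = (1671218 - 4749479)/(2138158 + 4552523) = -3078261/6690681 = -3078261*1/6690681 = -342029/743409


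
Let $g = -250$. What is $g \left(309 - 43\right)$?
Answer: $-66500$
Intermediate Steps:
$g \left(309 - 43\right) = - 250 \left(309 - 43\right) = \left(-250\right) 266 = -66500$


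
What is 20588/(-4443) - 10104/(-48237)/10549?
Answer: -3492067470124/753609979353 ≈ -4.6338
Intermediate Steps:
20588/(-4443) - 10104/(-48237)/10549 = 20588*(-1/4443) - 10104*(-1/48237)*(1/10549) = -20588/4443 + (3368/16079)*(1/10549) = -20588/4443 + 3368/169617371 = -3492067470124/753609979353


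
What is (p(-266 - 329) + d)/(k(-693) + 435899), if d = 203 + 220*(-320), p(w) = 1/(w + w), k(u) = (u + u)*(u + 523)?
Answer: -83534431/799107610 ≈ -0.10453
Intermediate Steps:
k(u) = 2*u*(523 + u) (k(u) = (2*u)*(523 + u) = 2*u*(523 + u))
p(w) = 1/(2*w)
d = -70197 (d = 203 - 70400 = -70197)
(p(-266 - 329) + d)/(k(-693) + 435899) = (1/(2*(-266 - 329)) - 70197)/(2*(-693)*(523 - 693) + 435899) = ((1/2)/(-595) - 70197)/(2*(-693)*(-170) + 435899) = ((1/2)*(-1/595) - 70197)/(235620 + 435899) = (-1/1190 - 70197)/671519 = -83534431/1190*1/671519 = -83534431/799107610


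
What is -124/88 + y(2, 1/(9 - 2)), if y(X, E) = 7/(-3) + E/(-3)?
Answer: -1751/462 ≈ -3.7900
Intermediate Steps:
y(X, E) = -7/3 - E/3 (y(X, E) = 7*(-⅓) + E*(-⅓) = -7/3 - E/3)
-124/88 + y(2, 1/(9 - 2)) = -124/88 + (-7/3 - 1/(3*(9 - 2))) = -124*1/88 + (-7/3 - ⅓/7) = -31/22 + (-7/3 - ⅓*⅐) = -31/22 + (-7/3 - 1/21) = -31/22 - 50/21 = -1751/462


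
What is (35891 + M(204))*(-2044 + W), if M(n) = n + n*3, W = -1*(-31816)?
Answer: 1092840804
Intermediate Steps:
W = 31816
M(n) = 4*n (M(n) = n + 3*n = 4*n)
(35891 + M(204))*(-2044 + W) = (35891 + 4*204)*(-2044 + 31816) = (35891 + 816)*29772 = 36707*29772 = 1092840804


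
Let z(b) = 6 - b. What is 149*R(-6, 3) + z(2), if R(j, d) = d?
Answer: 451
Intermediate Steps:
149*R(-6, 3) + z(2) = 149*3 + (6 - 1*2) = 447 + (6 - 2) = 447 + 4 = 451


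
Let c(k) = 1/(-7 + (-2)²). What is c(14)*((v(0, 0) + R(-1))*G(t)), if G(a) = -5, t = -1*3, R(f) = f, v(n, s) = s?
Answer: -5/3 ≈ -1.6667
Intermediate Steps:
t = -3
c(k) = -⅓ (c(k) = 1/(-7 + 4) = 1/(-3) = -⅓)
c(14)*((v(0, 0) + R(-1))*G(t)) = -(0 - 1)*(-5)/3 = -(-1)*(-5)/3 = -⅓*5 = -5/3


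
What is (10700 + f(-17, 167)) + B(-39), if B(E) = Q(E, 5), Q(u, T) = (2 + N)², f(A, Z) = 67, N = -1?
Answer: 10768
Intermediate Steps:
Q(u, T) = 1 (Q(u, T) = (2 - 1)² = 1² = 1)
B(E) = 1
(10700 + f(-17, 167)) + B(-39) = (10700 + 67) + 1 = 10767 + 1 = 10768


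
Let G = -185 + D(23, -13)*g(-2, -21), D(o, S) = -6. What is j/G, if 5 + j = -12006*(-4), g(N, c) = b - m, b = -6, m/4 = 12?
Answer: 48019/139 ≈ 345.46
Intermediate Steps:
m = 48 (m = 4*12 = 48)
g(N, c) = -54 (g(N, c) = -6 - 1*48 = -6 - 48 = -54)
G = 139 (G = -185 - 6*(-54) = -185 + 324 = 139)
j = 48019 (j = -5 - 12006*(-4) = -5 - 1334*(-36) = -5 + 48024 = 48019)
j/G = 48019/139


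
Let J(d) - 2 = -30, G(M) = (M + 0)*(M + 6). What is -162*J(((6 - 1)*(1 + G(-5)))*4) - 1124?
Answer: 3412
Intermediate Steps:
G(M) = M*(6 + M)
J(d) = -28 (J(d) = 2 - 30 = -28)
-162*J(((6 - 1)*(1 + G(-5)))*4) - 1124 = -162*(-28) - 1124 = 4536 - 1124 = 3412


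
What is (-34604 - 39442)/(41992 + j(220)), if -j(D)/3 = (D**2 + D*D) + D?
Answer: 37023/124534 ≈ 0.29729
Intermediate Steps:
j(D) = -6*D**2 - 3*D (j(D) = -3*((D**2 + D*D) + D) = -3*((D**2 + D**2) + D) = -3*(2*D**2 + D) = -3*(D + 2*D**2) = -6*D**2 - 3*D)
(-34604 - 39442)/(41992 + j(220)) = (-34604 - 39442)/(41992 - 3*220*(1 + 2*220)) = -74046/(41992 - 3*220*(1 + 440)) = -74046/(41992 - 3*220*441) = -74046/(41992 - 291060) = -74046/(-249068) = -74046*(-1/249068) = 37023/124534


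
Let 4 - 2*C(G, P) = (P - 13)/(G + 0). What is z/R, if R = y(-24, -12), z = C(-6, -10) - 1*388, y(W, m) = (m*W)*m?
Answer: 4655/41472 ≈ 0.11224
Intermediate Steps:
y(W, m) = W*m² (y(W, m) = (W*m)*m = W*m²)
C(G, P) = 2 - (-13 + P)/(2*G) (C(G, P) = 2 - (P - 13)/(2*(G + 0)) = 2 - (-13 + P)/(2*G))
z = -4655/12 (z = (½)*(13 - 1*(-10) + 4*(-6))/(-6) - 1*388 = (½)*(-⅙)*(13 + 10 - 24) - 388 = (½)*(-⅙)*(-1) - 388 = 1/12 - 388 = -4655/12 ≈ -387.92)
R = -3456 (R = -24*(-12)² = -24*144 = -3456)
z/R = -4655/12/(-3456) = -4655/12*(-1/3456) = 4655/41472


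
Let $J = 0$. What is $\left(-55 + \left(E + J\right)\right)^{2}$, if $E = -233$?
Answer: $82944$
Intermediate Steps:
$\left(-55 + \left(E + J\right)\right)^{2} = \left(-55 + \left(-233 + 0\right)\right)^{2} = \left(-55 - 233\right)^{2} = \left(-288\right)^{2} = 82944$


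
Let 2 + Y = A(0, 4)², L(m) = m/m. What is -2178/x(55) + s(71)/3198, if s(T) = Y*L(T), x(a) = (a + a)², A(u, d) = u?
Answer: -14441/79950 ≈ -0.18063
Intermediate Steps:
L(m) = 1
Y = -2 (Y = -2 + 0² = -2 + 0 = -2)
x(a) = 4*a² (x(a) = (2*a)² = 4*a²)
s(T) = -2 (s(T) = -2*1 = -2)
-2178/x(55) + s(71)/3198 = -2178/(4*55²) - 2/3198 = -2178/(4*3025) - 2*1/3198 = -2178/12100 - 1/1599 = -2178*1/12100 - 1/1599 = -9/50 - 1/1599 = -14441/79950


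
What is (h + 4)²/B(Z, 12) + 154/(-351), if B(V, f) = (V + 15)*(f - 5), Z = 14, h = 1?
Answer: -22487/71253 ≈ -0.31559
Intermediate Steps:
B(V, f) = (-5 + f)*(15 + V) (B(V, f) = (15 + V)*(-5 + f) = (-5 + f)*(15 + V))
(h + 4)²/B(Z, 12) + 154/(-351) = (1 + 4)²/(-75 - 5*14 + 15*12 + 14*12) + 154/(-351) = 5²/(-75 - 70 + 180 + 168) + 154*(-1/351) = 25/203 - 154/351 = -22487/71253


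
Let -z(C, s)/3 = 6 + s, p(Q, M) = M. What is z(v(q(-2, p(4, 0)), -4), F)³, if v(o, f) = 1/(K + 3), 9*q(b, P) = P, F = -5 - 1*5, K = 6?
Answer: 1728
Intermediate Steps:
F = -10 (F = -5 - 5 = -10)
q(b, P) = P/9
v(o, f) = ⅑ (v(o, f) = 1/(6 + 3) = 1/9 = ⅑)
z(C, s) = -18 - 3*s (z(C, s) = -3*(6 + s) = -18 - 3*s)
z(v(q(-2, p(4, 0)), -4), F)³ = (-18 - 3*(-10))³ = (-18 + 30)³ = 12³ = 1728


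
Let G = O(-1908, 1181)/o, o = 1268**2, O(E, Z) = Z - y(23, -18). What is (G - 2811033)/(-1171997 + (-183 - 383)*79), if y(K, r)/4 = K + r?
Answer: 4519646321031/1956257146864 ≈ 2.3104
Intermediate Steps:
y(K, r) = 4*K + 4*r (y(K, r) = 4*(K + r) = 4*K + 4*r)
O(E, Z) = -20 + Z (O(E, Z) = Z - (4*23 + 4*(-18)) = Z - (92 - 72) = Z - 1*20 = Z - 20 = -20 + Z)
o = 1607824
G = 1161/1607824 (G = (-20 + 1181)/1607824 = 1161*(1/1607824) = 1161/1607824 ≈ 0.00072209)
(G - 2811033)/(-1171997 + (-183 - 383)*79) = (1161/1607824 - 2811033)/(-1171997 + (-183 - 383)*79) = -4519646321031/(1607824*(-1171997 - 566*79)) = -4519646321031/(1607824*(-1171997 - 44714)) = -4519646321031/1607824/(-1216711) = -4519646321031/1607824*(-1/1216711) = 4519646321031/1956257146864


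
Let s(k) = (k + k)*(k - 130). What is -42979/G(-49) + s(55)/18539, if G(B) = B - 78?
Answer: 795739931/2354453 ≈ 337.97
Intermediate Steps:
s(k) = 2*k*(-130 + k) (s(k) = (2*k)*(-130 + k) = 2*k*(-130 + k))
G(B) = -78 + B
-42979/G(-49) + s(55)/18539 = -42979/(-78 - 49) + (2*55*(-130 + 55))/18539 = -42979/(-127) + (2*55*(-75))*(1/18539) = -42979*(-1/127) - 8250*1/18539 = 42979/127 - 8250/18539 = 795739931/2354453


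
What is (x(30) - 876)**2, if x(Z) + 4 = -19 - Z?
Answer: 863041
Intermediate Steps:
x(Z) = -23 - Z (x(Z) = -4 + (-19 - Z) = -23 - Z)
(x(30) - 876)**2 = ((-23 - 1*30) - 876)**2 = ((-23 - 30) - 876)**2 = (-53 - 876)**2 = (-929)**2 = 863041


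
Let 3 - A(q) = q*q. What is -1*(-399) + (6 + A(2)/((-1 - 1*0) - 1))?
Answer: 811/2 ≈ 405.50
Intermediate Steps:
A(q) = 3 - q² (A(q) = 3 - q*q = 3 - q²)
-1*(-399) + (6 + A(2)/((-1 - 1*0) - 1)) = -1*(-399) + (6 + (3 - 1*2²)/((-1 - 1*0) - 1)) = 399 + (6 + (3 - 1*4)/((-1 + 0) - 1)) = 399 + (6 + (3 - 4)/(-1 - 1)) = 399 + (6 - 1/(-2)) = 399 + (6 - ½*(-1)) = 399 + (6 + ½) = 399 + 13/2 = 811/2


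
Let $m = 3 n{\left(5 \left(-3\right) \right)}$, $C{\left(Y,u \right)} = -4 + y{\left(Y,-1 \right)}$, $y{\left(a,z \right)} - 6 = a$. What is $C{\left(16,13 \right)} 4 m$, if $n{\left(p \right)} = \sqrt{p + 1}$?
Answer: $216 i \sqrt{14} \approx 808.2 i$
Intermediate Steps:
$y{\left(a,z \right)} = 6 + a$
$C{\left(Y,u \right)} = 2 + Y$ ($C{\left(Y,u \right)} = -4 + \left(6 + Y\right) = 2 + Y$)
$n{\left(p \right)} = \sqrt{1 + p}$
$m = 3 i \sqrt{14}$ ($m = 3 \sqrt{1 + 5 \left(-3\right)} = 3 \sqrt{1 - 15} = 3 \sqrt{-14} = 3 i \sqrt{14} \approx 11.225 i$)
$C{\left(16,13 \right)} 4 m = \left(2 + 16\right) 4 \cdot 3 i \sqrt{14} = 18 \cdot 4 \cdot 3 i \sqrt{14} = 72 \cdot 3 i \sqrt{14} = 216 i \sqrt{14}$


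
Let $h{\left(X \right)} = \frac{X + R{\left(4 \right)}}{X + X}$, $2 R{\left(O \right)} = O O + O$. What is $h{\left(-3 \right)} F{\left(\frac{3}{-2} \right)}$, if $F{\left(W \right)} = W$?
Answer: $\frac{7}{4} \approx 1.75$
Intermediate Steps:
$R{\left(O \right)} = \frac{O}{2} + \frac{O^{2}}{2}$ ($R{\left(O \right)} = \frac{O O + O}{2} = \frac{O^{2} + O}{2} = \frac{O + O^{2}}{2} = \frac{O}{2} + \frac{O^{2}}{2}$)
$h{\left(X \right)} = \frac{10 + X}{2 X}$ ($h{\left(X \right)} = \frac{X + \frac{1}{2} \cdot 4 \left(1 + 4\right)}{X + X} = \frac{X + \frac{1}{2} \cdot 4 \cdot 5}{2 X} = \left(X + 10\right) \frac{1}{2 X} = \left(10 + X\right) \frac{1}{2 X} = \frac{10 + X}{2 X}$)
$h{\left(-3 \right)} F{\left(\frac{3}{-2} \right)} = \frac{10 - 3}{2 \left(-3\right)} \frac{3}{-2} = \frac{1}{2} \left(- \frac{1}{3}\right) 7 \cdot 3 \left(- \frac{1}{2}\right) = \left(- \frac{7}{6}\right) \left(- \frac{3}{2}\right) = \frac{7}{4}$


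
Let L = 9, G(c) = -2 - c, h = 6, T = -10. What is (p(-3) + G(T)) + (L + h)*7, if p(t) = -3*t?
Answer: 122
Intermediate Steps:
(p(-3) + G(T)) + (L + h)*7 = (-3*(-3) + (-2 - 1*(-10))) + (9 + 6)*7 = (9 + (-2 + 10)) + 15*7 = (9 + 8) + 105 = 17 + 105 = 122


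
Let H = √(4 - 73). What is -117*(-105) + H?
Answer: 12285 + I*√69 ≈ 12285.0 + 8.3066*I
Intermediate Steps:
H = I*√69 (H = √(-69) = I*√69 ≈ 8.3066*I)
-117*(-105) + H = -117*(-105) + I*√69 = 12285 + I*√69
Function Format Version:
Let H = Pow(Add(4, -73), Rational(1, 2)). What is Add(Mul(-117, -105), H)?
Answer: Add(12285, Mul(I, Pow(69, Rational(1, 2)))) ≈ Add(12285., Mul(8.3066, I))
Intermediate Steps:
H = Mul(I, Pow(69, Rational(1, 2))) (H = Pow(-69, Rational(1, 2)) = Mul(I, Pow(69, Rational(1, 2))) ≈ Mul(8.3066, I))
Add(Mul(-117, -105), H) = Add(Mul(-117, -105), Mul(I, Pow(69, Rational(1, 2)))) = Add(12285, Mul(I, Pow(69, Rational(1, 2))))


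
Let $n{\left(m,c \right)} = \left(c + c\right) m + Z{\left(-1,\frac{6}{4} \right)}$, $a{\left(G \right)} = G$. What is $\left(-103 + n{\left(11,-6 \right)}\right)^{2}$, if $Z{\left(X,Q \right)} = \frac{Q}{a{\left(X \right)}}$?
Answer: $\frac{223729}{4} \approx 55932.0$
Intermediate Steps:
$Z{\left(X,Q \right)} = \frac{Q}{X}$
$n{\left(m,c \right)} = - \frac{3}{2} + 2 c m$ ($n{\left(m,c \right)} = \left(c + c\right) m + \frac{6 \cdot \frac{1}{4}}{-1} = 2 c m + 6 \cdot \frac{1}{4} \left(-1\right) = 2 c m + \frac{3}{2} \left(-1\right) = 2 c m - \frac{3}{2} = - \frac{3}{2} + 2 c m$)
$\left(-103 + n{\left(11,-6 \right)}\right)^{2} = \left(-103 + \left(- \frac{3}{2} + 2 \left(-6\right) 11\right)\right)^{2} = \left(-103 - \frac{267}{2}\right)^{2} = \left(- \frac{473}{2}\right)^{2} = \frac{223729}{4}$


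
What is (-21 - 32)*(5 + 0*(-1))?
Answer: -265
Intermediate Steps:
(-21 - 32)*(5 + 0*(-1)) = -53*(5 + 0) = -53*5 = -265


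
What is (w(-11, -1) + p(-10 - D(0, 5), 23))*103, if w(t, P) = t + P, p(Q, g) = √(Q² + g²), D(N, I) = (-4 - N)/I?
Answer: -1236 + 2369*√29/5 ≈ 1315.5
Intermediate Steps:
D(N, I) = (-4 - N)/I
w(t, P) = P + t
(w(-11, -1) + p(-10 - D(0, 5), 23))*103 = ((-1 - 11) + √((-10 - (-4 - 1*0)/5)² + 23²))*103 = (-12 + √((-10 - (-4 + 0)/5)² + 529))*103 = (-12 + √((-10 - (-4)/5)² + 529))*103 = (-12 + √((-10 - 1*(-⅘))² + 529))*103 = (-12 + √((-10 + ⅘)² + 529))*103 = (-12 + √((-46/5)² + 529))*103 = (-12 + √(2116/25 + 529))*103 = (-12 + √(15341/25))*103 = (-12 + 23*√29/5)*103 = -1236 + 2369*√29/5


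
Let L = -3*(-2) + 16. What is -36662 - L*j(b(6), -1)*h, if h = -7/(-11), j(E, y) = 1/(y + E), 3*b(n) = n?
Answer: -36676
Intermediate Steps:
b(n) = n/3
j(E, y) = 1/(E + y)
L = 22 (L = 6 + 16 = 22)
h = 7/11 (h = -7*(-1/11) = 7/11 ≈ 0.63636)
-36662 - L*j(b(6), -1)*h = -36662 - 22/((⅓)*6 - 1)*7/11 = -36662 - 22/(2 - 1)*7/11 = -36662 - 22/1*7/11 = -36662 - 22*1*7/11 = -36662 - 22*7/11 = -36662 - 1*14 = -36662 - 14 = -36676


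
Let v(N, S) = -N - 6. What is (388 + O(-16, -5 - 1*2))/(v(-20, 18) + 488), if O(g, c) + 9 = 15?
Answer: 197/251 ≈ 0.78486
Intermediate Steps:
v(N, S) = -6 - N
O(g, c) = 6 (O(g, c) = -9 + 15 = 6)
(388 + O(-16, -5 - 1*2))/(v(-20, 18) + 488) = (388 + 6)/((-6 - 1*(-20)) + 488) = 394/((-6 + 20) + 488) = 394/(14 + 488) = 394/502 = 394*(1/502) = 197/251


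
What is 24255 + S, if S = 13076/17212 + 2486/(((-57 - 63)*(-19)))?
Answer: 118990037389/4905420 ≈ 24257.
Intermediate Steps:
S = 9075289/4905420 (S = 13076*(1/17212) + 2486/((-120*(-19))) = 3269/4303 + 2486/2280 = 3269/4303 + 2486*(1/2280) = 3269/4303 + 1243/1140 = 9075289/4905420 ≈ 1.8501)
24255 + S = 24255 + 9075289/4905420 = 118990037389/4905420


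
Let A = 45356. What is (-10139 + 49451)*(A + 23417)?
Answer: 2703604176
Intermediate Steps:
(-10139 + 49451)*(A + 23417) = (-10139 + 49451)*(45356 + 23417) = 39312*68773 = 2703604176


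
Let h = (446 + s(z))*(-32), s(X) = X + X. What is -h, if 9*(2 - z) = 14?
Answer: 128704/9 ≈ 14300.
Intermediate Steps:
z = 4/9 (z = 2 - 1/9*14 = 2 - 14/9 = 4/9 ≈ 0.44444)
s(X) = 2*X
h = -128704/9 (h = (446 + 2*(4/9))*(-32) = (446 + 8/9)*(-32) = (4022/9)*(-32) = -128704/9 ≈ -14300.)
-h = -1*(-128704/9) = 128704/9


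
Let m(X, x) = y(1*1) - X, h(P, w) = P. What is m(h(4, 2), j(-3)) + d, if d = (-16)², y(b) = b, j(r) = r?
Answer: 253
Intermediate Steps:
d = 256
m(X, x) = 1 - X (m(X, x) = 1*1 - X = 1 - X)
m(h(4, 2), j(-3)) + d = (1 - 1*4) + 256 = (1 - 4) + 256 = -3 + 256 = 253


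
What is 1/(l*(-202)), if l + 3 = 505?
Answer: -1/101404 ≈ -9.8615e-6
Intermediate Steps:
l = 502 (l = -3 + 505 = 502)
1/(l*(-202)) = 1/(502*(-202)) = (1/502)*(-1/202) = -1/101404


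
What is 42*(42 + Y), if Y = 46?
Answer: 3696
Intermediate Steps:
42*(42 + Y) = 42*(42 + 46) = 42*88 = 3696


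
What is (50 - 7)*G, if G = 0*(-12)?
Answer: 0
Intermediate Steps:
G = 0
(50 - 7)*G = (50 - 7)*0 = 43*0 = 0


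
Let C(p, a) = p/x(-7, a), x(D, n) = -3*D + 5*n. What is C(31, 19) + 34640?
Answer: 4018271/116 ≈ 34640.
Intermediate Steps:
C(p, a) = p/(21 + 5*a) (C(p, a) = p/(-3*(-7) + 5*a) = p/(21 + 5*a))
C(31, 19) + 34640 = 31/(21 + 5*19) + 34640 = 31/(21 + 95) + 34640 = 31/116 + 34640 = 4018271/116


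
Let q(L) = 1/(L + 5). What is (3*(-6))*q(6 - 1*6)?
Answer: -18/5 ≈ -3.6000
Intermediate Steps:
q(L) = 1/(5 + L)
(3*(-6))*q(6 - 1*6) = (3*(-6))/(5 + (6 - 1*6)) = -18/(5 + (6 - 6)) = -18/(5 + 0) = -18/5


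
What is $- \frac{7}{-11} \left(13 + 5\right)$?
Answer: $\frac{126}{11} \approx 11.455$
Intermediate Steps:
$- \frac{7}{-11} \left(13 + 5\right) = \left(-7\right) \left(- \frac{1}{11}\right) 18 = \frac{7}{11} \cdot 18 = \frac{126}{11}$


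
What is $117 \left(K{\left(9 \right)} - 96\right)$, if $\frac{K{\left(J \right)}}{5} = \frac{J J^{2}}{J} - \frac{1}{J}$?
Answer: $36088$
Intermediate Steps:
$K{\left(J \right)} = - \frac{5}{J} + 5 J^{2}$ ($K{\left(J \right)} = 5 \left(\frac{J J^{2}}{J} - \frac{1}{J}\right) = 5 \left(\frac{J^{3}}{J} - \frac{1}{J}\right) = 5 \left(J^{2} - \frac{1}{J}\right) = - \frac{5}{J} + 5 J^{2}$)
$117 \left(K{\left(9 \right)} - 96\right) = 117 \left(\frac{5 \left(-1 + 9^{3}\right)}{9} - 96\right) = 117 \left(5 \cdot \frac{1}{9} \left(-1 + 729\right) - 96\right) = 117 \left(5 \cdot \frac{1}{9} \cdot 728 - 96\right) = 117 \left(\frac{3640}{9} - 96\right) = 117 \cdot \frac{2776}{9} = 36088$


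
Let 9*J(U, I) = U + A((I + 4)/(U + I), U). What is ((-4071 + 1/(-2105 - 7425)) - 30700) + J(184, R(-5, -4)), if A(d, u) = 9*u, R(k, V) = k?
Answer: -2964773479/85770 ≈ -34567.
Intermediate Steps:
J(U, I) = 10*U/9 (J(U, I) = (U + 9*U)/9 = (10*U)/9 = 10*U/9)
((-4071 + 1/(-2105 - 7425)) - 30700) + J(184, R(-5, -4)) = ((-4071 + 1/(-2105 - 7425)) - 30700) + (10/9)*184 = ((-4071 + 1/(-9530)) - 30700) + 1840/9 = ((-4071 - 1/9530) - 30700) + 1840/9 = (-38796631/9530 - 30700) + 1840/9 = -331367631/9530 + 1840/9 = -2964773479/85770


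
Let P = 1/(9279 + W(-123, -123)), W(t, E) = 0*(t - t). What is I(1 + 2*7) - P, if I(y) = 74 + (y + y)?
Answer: 965015/9279 ≈ 104.00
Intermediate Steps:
W(t, E) = 0 (W(t, E) = 0*0 = 0)
I(y) = 74 + 2*y
P = 1/9279 (P = 1/(9279 + 0) = 1/9279 ≈ 0.00010777)
I(1 + 2*7) - P = (74 + 2*(1 + 2*7)) - 1*1/9279 = (74 + 2*(1 + 14)) - 1/9279 = (74 + 2*15) - 1/9279 = (74 + 30) - 1/9279 = 104 - 1/9279 = 965015/9279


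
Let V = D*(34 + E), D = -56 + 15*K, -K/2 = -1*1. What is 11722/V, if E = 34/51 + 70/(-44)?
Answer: -386826/28379 ≈ -13.631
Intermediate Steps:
K = 2 (K = -(-2) = -2*(-1) = 2)
D = -26 (D = -56 + 15*2 = -56 + 30 = -26)
E = -61/66 (E = 34*(1/51) + 70*(-1/44) = ⅔ - 35/22 = -61/66 ≈ -0.92424)
V = -28379/33 (V = -26*(34 - 61/66) = -26*2183/66 = -28379/33 ≈ -859.97)
11722/V = 11722/(-28379/33) = 11722*(-33/28379) = -386826/28379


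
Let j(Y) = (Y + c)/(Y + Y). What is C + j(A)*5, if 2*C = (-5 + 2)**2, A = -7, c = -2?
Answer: 54/7 ≈ 7.7143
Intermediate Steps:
j(Y) = (-2 + Y)/(2*Y) (j(Y) = (Y - 2)/(Y + Y) = (-2 + Y)/((2*Y)) = (-2 + Y)*(1/(2*Y)) = (-2 + Y)/(2*Y))
C = 9/2 (C = (-5 + 2)**2/2 = (1/2)*(-3)**2 = (1/2)*9 = 9/2 ≈ 4.5000)
C + j(A)*5 = 9/2 + ((1/2)*(-2 - 7)/(-7))*5 = 9/2 + ((1/2)*(-1/7)*(-9))*5 = 9/2 + (9/14)*5 = 9/2 + 45/14 = 54/7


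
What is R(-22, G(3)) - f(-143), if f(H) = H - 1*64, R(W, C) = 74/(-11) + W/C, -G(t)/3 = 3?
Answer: 20069/99 ≈ 202.72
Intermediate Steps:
G(t) = -9 (G(t) = -3*3 = -9)
R(W, C) = -74/11 + W/C (R(W, C) = 74*(-1/11) + W/C = -74/11 + W/C)
f(H) = -64 + H (f(H) = H - 64 = -64 + H)
R(-22, G(3)) - f(-143) = (-74/11 - 22/(-9)) - (-64 - 143) = (-74/11 - 22*(-1/9)) - 1*(-207) = (-74/11 + 22/9) + 207 = -424/99 + 207 = 20069/99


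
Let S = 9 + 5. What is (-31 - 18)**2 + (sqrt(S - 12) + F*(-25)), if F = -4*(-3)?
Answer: 2101 + sqrt(2) ≈ 2102.4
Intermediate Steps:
F = 12
S = 14
(-31 - 18)**2 + (sqrt(S - 12) + F*(-25)) = (-31 - 18)**2 + (sqrt(14 - 12) + 12*(-25)) = (-49)**2 + (sqrt(2) - 300) = 2401 + (-300 + sqrt(2)) = 2101 + sqrt(2)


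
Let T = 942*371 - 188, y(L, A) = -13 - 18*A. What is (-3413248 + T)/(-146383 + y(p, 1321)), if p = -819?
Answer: 1531977/85087 ≈ 18.005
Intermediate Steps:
T = 349294 (T = 349482 - 188 = 349294)
(-3413248 + T)/(-146383 + y(p, 1321)) = (-3413248 + 349294)/(-146383 + (-13 - 18*1321)) = -3063954/(-146383 + (-13 - 23778)) = -3063954/(-146383 - 23791) = -3063954/(-170174) = -3063954*(-1/170174) = 1531977/85087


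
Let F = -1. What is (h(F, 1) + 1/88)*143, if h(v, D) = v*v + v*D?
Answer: 13/8 ≈ 1.6250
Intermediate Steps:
h(v, D) = v**2 + D*v
(h(F, 1) + 1/88)*143 = (-(1 - 1) + 1/88)*143 = (-1*0 + 1/88)*143 = (0 + 1/88)*143 = (1/88)*143 = 13/8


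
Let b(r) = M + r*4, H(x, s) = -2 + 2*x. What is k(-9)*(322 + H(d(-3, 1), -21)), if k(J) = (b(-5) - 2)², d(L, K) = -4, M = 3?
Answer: 112632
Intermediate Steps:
b(r) = 3 + 4*r (b(r) = 3 + r*4 = 3 + 4*r)
k(J) = 361 (k(J) = ((3 + 4*(-5)) - 2)² = ((3 - 20) - 2)² = (-17 - 2)² = (-19)² = 361)
k(-9)*(322 + H(d(-3, 1), -21)) = 361*(322 + (-2 + 2*(-4))) = 361*(322 + (-2 - 8)) = 361*(322 - 10) = 361*312 = 112632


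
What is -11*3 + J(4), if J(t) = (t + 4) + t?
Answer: -21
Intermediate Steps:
J(t) = 4 + 2*t (J(t) = (4 + t) + t = 4 + 2*t)
-11*3 + J(4) = -11*3 + (4 + 2*4) = -33 + (4 + 8) = -33 + 12 = -21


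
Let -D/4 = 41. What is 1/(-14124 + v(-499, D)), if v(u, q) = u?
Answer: -1/14623 ≈ -6.8385e-5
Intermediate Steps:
D = -164 (D = -4*41 = -164)
1/(-14124 + v(-499, D)) = 1/(-14124 - 499) = 1/(-14623) = -1/14623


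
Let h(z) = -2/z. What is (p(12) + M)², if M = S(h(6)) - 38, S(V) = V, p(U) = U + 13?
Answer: 1600/9 ≈ 177.78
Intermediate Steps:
p(U) = 13 + U
M = -115/3 (M = -2/6 - 38 = -2*⅙ - 38 = -⅓ - 38 = -115/3 ≈ -38.333)
(p(12) + M)² = ((13 + 12) - 115/3)² = (25 - 115/3)² = (-40/3)² = 1600/9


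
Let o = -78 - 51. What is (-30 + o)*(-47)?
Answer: 7473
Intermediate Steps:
o = -129
(-30 + o)*(-47) = (-30 - 129)*(-47) = -159*(-47) = 7473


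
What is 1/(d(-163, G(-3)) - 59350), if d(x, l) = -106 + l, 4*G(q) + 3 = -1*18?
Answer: -4/237845 ≈ -1.6818e-5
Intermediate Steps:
G(q) = -21/4 (G(q) = -3/4 + (-1*18)/4 = -3/4 + (1/4)*(-18) = -3/4 - 9/2 = -21/4)
1/(d(-163, G(-3)) - 59350) = 1/((-106 - 21/4) - 59350) = 1/(-445/4 - 59350) = 1/(-237845/4) = -4/237845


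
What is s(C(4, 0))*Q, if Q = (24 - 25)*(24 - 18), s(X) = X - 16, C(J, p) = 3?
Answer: 78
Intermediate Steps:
s(X) = -16 + X
Q = -6 (Q = -1*6 = -6)
s(C(4, 0))*Q = (-16 + 3)*(-6) = -13*(-6) = 78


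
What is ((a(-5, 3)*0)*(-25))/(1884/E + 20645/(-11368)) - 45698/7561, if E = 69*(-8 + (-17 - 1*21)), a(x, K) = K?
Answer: -45698/7561 ≈ -6.0439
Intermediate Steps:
E = -3174 (E = 69*(-8 + (-17 - 21)) = 69*(-8 - 38) = 69*(-46) = -3174)
((a(-5, 3)*0)*(-25))/(1884/E + 20645/(-11368)) - 45698/7561 = ((3*0)*(-25))/(1884/(-3174) + 20645/(-11368)) - 45698/7561 = (0*(-25))/(1884*(-1/3174) + 20645*(-1/11368)) - 45698*1/7561 = 0/(-314/529 - 20645/11368) - 45698/7561 = 0/(-14490757/6013672) - 45698/7561 = 0*(-6013672/14490757) - 45698/7561 = 0 - 45698/7561 = -45698/7561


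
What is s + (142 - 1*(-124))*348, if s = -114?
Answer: 92454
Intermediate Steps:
s + (142 - 1*(-124))*348 = -114 + (142 - 1*(-124))*348 = -114 + (142 + 124)*348 = -114 + 266*348 = -114 + 92568 = 92454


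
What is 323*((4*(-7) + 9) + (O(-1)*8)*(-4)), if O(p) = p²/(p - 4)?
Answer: -20349/5 ≈ -4069.8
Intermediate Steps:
O(p) = p²/(-4 + p)
323*((4*(-7) + 9) + (O(-1)*8)*(-4)) = 323*((4*(-7) + 9) + (((-1)²/(-4 - 1))*8)*(-4)) = 323*((-28 + 9) + ((1/(-5))*8)*(-4)) = 323*(-19 + ((1*(-⅕))*8)*(-4)) = 323*(-19 - ⅕*8*(-4)) = 323*(-19 - 8/5*(-4)) = 323*(-19 + 32/5) = 323*(-63/5) = -20349/5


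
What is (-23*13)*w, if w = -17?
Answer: 5083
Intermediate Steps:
(-23*13)*w = -23*13*(-17) = -299*(-17) = 5083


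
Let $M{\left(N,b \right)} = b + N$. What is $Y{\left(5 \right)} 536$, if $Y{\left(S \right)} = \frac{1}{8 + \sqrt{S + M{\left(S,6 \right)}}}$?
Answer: $\frac{134}{3} \approx 44.667$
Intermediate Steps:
$M{\left(N,b \right)} = N + b$
$Y{\left(S \right)} = \frac{1}{8 + \sqrt{6 + 2 S}}$ ($Y{\left(S \right)} = \frac{1}{8 + \sqrt{S + \left(S + 6\right)}} = \frac{1}{8 + \sqrt{S + \left(6 + S\right)}} = \frac{1}{8 + \sqrt{6 + 2 S}}$)
$Y{\left(5 \right)} 536 = \frac{1}{8 + \sqrt{2} \sqrt{3 + 5}} \cdot 536 = \frac{1}{8 + \sqrt{2} \sqrt{8}} \cdot 536 = \frac{1}{8 + \sqrt{2} \cdot 2 \sqrt{2}} \cdot 536 = \frac{1}{8 + 4} \cdot 536 = \frac{1}{12} \cdot 536 = \frac{134}{3}$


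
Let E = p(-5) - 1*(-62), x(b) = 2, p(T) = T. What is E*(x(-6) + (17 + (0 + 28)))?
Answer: 2679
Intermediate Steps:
E = 57 (E = -5 - 1*(-62) = -5 + 62 = 57)
E*(x(-6) + (17 + (0 + 28))) = 57*(2 + (17 + (0 + 28))) = 57*(2 + (17 + 28)) = 57*(2 + 45) = 57*47 = 2679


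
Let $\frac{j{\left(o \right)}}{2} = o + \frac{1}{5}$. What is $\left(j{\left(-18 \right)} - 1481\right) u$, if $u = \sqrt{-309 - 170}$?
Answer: $- \frac{7583 i \sqrt{479}}{5} \approx - 33192.0 i$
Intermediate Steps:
$u = i \sqrt{479}$ ($u = \sqrt{-479} = i \sqrt{479} \approx 21.886 i$)
$j{\left(o \right)} = \frac{2}{5} + 2 o$ ($j{\left(o \right)} = 2 \left(o + \frac{1}{5}\right) = 2 \left(\frac{1}{5} + o\right) = \frac{2}{5} + 2 o$)
$\left(j{\left(-18 \right)} - 1481\right) u = \left(\left(\frac{2}{5} + 2 \left(-18\right)\right) - 1481\right) i \sqrt{479} = \left(\left(\frac{2}{5} - 36\right) - 1481\right) i \sqrt{479} = \left(- \frac{178}{5} - 1481\right) i \sqrt{479} = - \frac{7583 i \sqrt{479}}{5}$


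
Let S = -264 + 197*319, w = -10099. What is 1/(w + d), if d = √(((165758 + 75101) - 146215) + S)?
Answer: -10099/101832578 - √157223/101832578 ≈ -0.00010307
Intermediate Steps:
S = 62579 (S = -264 + 62843 = 62579)
d = √157223 (d = √(((165758 + 75101) - 146215) + 62579) = √((240859 - 146215) + 62579) = √(94644 + 62579) = √157223 ≈ 396.51)
1/(w + d) = 1/(-10099 + √157223)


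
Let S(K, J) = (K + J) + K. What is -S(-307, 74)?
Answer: 540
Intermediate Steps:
S(K, J) = J + 2*K (S(K, J) = (J + K) + K = J + 2*K)
-S(-307, 74) = -(74 + 2*(-307)) = -(74 - 614) = -1*(-540) = 540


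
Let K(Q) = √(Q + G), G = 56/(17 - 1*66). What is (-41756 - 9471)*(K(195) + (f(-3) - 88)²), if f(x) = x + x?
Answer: -452641772 - 51227*√9499/7 ≈ -4.5336e+8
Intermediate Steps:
f(x) = 2*x
G = -8/7 (G = 56/(17 - 66) = 56/(-49) = 56*(-1/49) = -8/7 ≈ -1.1429)
K(Q) = √(-8/7 + Q) (K(Q) = √(Q - 8/7) = √(-8/7 + Q))
(-41756 - 9471)*(K(195) + (f(-3) - 88)²) = (-41756 - 9471)*(√(-56 + 49*195)/7 + (2*(-3) - 88)²) = -51227*(√(-56 + 9555)/7 + (-6 - 88)²) = -51227*(√9499/7 + (-94)²) = -51227*(√9499/7 + 8836) = -51227*(8836 + √9499/7) = -452641772 - 51227*√9499/7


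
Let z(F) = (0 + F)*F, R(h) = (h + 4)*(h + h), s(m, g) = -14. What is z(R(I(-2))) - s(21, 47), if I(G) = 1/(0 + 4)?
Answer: 1185/64 ≈ 18.516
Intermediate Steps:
I(G) = 1/4
R(h) = 2*h*(4 + h) (R(h) = (4 + h)*(2*h) = 2*h*(4 + h))
z(F) = F**2 (z(F) = F*F = F**2)
z(R(I(-2))) - s(21, 47) = (2*(1/4)*(4 + 1/4))**2 - 1*(-14) = (2*(1/4)*(17/4))**2 + 14 = (17/8)**2 + 14 = 289/64 + 14 = 1185/64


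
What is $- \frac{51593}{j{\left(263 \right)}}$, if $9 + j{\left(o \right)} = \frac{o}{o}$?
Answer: $\frac{51593}{8} \approx 6449.1$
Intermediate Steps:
$j{\left(o \right)} = -8$ ($j{\left(o \right)} = -9 + \frac{o}{o} = -9 + 1 = -8$)
$- \frac{51593}{j{\left(263 \right)}} = - \frac{51593}{-8} = \left(-51593\right) \left(- \frac{1}{8}\right) = \frac{51593}{8}$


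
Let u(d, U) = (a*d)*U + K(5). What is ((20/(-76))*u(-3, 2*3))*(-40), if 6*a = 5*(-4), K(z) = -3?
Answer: 600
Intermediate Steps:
a = -10/3 (a = (5*(-4))/6 = (⅙)*(-20) = -10/3 ≈ -3.3333)
u(d, U) = -3 - 10*U*d/3 (u(d, U) = (-10*d/3)*U - 3 = -10*U*d/3 - 3 = -3 - 10*U*d/3)
((20/(-76))*u(-3, 2*3))*(-40) = ((20/(-76))*(-3 - 10/3*2*3*(-3)))*(-40) = ((20*(-1/76))*(-3 - 10/3*6*(-3)))*(-40) = -5*(-3 + 60)/19*(-40) = -5/19*57*(-40) = -15*(-40) = 600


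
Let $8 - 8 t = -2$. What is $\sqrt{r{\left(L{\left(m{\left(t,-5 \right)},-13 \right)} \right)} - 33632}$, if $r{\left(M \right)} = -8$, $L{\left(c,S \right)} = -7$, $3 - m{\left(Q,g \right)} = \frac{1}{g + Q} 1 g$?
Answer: $58 i \sqrt{10} \approx 183.41 i$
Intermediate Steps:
$t = \frac{5}{4}$ ($t = 1 - - \frac{1}{4} = 1 + \frac{1}{4} = \frac{5}{4} \approx 1.25$)
$m{\left(Q,g \right)} = 3 - \frac{g}{Q + g}$ ($m{\left(Q,g \right)} = 3 - \frac{1}{g + Q} 1 g = 3 - \frac{1}{Q + g} 1 g = 3 - \frac{g}{Q + g}$)
$\sqrt{r{\left(L{\left(m{\left(t,-5 \right)},-13 \right)} \right)} - 33632} = \sqrt{-8 - 33632} = \sqrt{-33640} = 58 i \sqrt{10}$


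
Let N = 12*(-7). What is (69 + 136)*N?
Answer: -17220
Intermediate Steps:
N = -84
(69 + 136)*N = (69 + 136)*(-84) = 205*(-84) = -17220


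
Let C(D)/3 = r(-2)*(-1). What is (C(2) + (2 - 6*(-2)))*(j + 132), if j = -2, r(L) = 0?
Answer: 1820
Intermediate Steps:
C(D) = 0 (C(D) = 3*(0*(-1)) = 3*0 = 0)
(C(2) + (2 - 6*(-2)))*(j + 132) = (0 + (2 - 6*(-2)))*(-2 + 132) = (0 + (2 + 12))*130 = (0 + 14)*130 = 14*130 = 1820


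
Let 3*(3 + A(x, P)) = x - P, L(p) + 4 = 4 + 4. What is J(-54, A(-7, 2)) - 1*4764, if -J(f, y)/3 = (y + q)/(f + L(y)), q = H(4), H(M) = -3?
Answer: -238227/50 ≈ -4764.5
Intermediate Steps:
L(p) = 4 (L(p) = -4 + (4 + 4) = -4 + 8 = 4)
A(x, P) = -3 - P/3 + x/3 (A(x, P) = -3 + (x - P)/3 = -3 + (-P/3 + x/3) = -3 - P/3 + x/3)
q = -3
J(f, y) = -3*(-3 + y)/(4 + f) (J(f, y) = -3*(y - 3)/(f + 4) = -3*(-3 + y)/(4 + f))
J(-54, A(-7, 2)) - 1*4764 = 3*(3 - (-3 - ⅓*2 + (⅓)*(-7)))/(4 - 54) - 1*4764 = 3*(3 - (-3 - ⅔ - 7/3))/(-50) - 4764 = 3*(-1/50)*(3 - 1*(-6)) - 4764 = 3*(-1/50)*(3 + 6) - 4764 = 3*(-1/50)*9 - 4764 = -27/50 - 4764 = -238227/50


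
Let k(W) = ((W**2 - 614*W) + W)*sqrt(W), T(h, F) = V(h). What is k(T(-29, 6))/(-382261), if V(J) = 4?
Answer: 4872/382261 ≈ 0.012745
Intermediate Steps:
T(h, F) = 4
k(W) = sqrt(W)*(W**2 - 613*W) (k(W) = (W**2 - 613*W)*sqrt(W) = sqrt(W)*(W**2 - 613*W))
k(T(-29, 6))/(-382261) = (4**(3/2)*(-613 + 4))/(-382261) = (8*(-609))*(-1/382261) = -4872*(-1/382261) = 4872/382261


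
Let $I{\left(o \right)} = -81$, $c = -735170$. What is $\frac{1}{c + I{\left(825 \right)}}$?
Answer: $- \frac{1}{735251} \approx -1.3601 \cdot 10^{-6}$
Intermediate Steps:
$\frac{1}{c + I{\left(825 \right)}} = \frac{1}{-735170 - 81} = \frac{1}{-735251} = - \frac{1}{735251}$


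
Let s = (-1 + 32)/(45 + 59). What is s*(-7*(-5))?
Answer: 1085/104 ≈ 10.433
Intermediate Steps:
s = 31/104 ≈ 0.29808
s*(-7*(-5)) = 31*(-7*(-5))/104 = (31/104)*35 = 1085/104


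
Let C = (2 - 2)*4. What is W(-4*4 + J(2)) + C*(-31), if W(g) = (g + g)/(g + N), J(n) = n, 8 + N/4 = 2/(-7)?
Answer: 98/165 ≈ 0.59394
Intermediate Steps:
N = -232/7 (N = -32 + 4*(2/(-7)) = -32 + 4*(2*(-1/7)) = -32 + 4*(-2/7) = -32 - 8/7 = -232/7 ≈ -33.143)
W(g) = 2*g/(-232/7 + g) (W(g) = (g + g)/(g - 232/7) = (2*g)/(-232/7 + g) = 2*g/(-232/7 + g))
C = 0 (C = 0*4 = 0)
W(-4*4 + J(2)) + C*(-31) = 14*(-4*4 + 2)/(-232 + 7*(-4*4 + 2)) + 0*(-31) = 14*(-16 + 2)/(-232 + 7*(-16 + 2)) + 0 = 14*(-14)/(-232 + 7*(-14)) + 0 = 14*(-14)/(-232 - 98) + 0 = 14*(-14)/(-330) + 0 = 14*(-14)*(-1/330) + 0 = 98/165 + 0 = 98/165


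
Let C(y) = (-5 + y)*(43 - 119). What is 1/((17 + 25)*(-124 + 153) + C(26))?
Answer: -1/378 ≈ -0.0026455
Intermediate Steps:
C(y) = 380 - 76*y (C(y) = (-5 + y)*(-76) = 380 - 76*y)
1/((17 + 25)*(-124 + 153) + C(26)) = 1/((17 + 25)*(-124 + 153) + (380 - 76*26)) = 1/(42*29 + (380 - 1976)) = 1/(1218 - 1596) = 1/(-378) = -1/378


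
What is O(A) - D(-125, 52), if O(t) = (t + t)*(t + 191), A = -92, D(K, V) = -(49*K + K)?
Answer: -24466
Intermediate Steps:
D(K, V) = -50*K
O(t) = 2*t*(191 + t) (O(t) = (2*t)*(191 + t) = 2*t*(191 + t))
O(A) - D(-125, 52) = 2*(-92)*(191 - 92) - (-50)*(-125) = 2*(-92)*99 - 1*6250 = -18216 - 6250 = -24466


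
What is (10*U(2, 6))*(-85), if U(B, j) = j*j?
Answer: -30600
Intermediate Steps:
U(B, j) = j²
(10*U(2, 6))*(-85) = (10*6²)*(-85) = (10*36)*(-85) = 360*(-85) = -30600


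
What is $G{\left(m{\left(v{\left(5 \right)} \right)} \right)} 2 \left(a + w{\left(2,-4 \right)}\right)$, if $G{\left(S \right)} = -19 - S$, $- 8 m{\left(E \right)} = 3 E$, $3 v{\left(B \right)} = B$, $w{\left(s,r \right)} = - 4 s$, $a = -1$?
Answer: $\frac{1323}{4} \approx 330.75$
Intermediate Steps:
$v{\left(B \right)} = \frac{B}{3}$
$m{\left(E \right)} = - \frac{3 E}{8}$
$G{\left(m{\left(v{\left(5 \right)} \right)} \right)} 2 \left(a + w{\left(2,-4 \right)}\right) = \left(-19 - - \frac{3 \cdot \frac{1}{3} \cdot 5}{8}\right) 2 \left(-1 - 8\right) = \left(-19 - \left(- \frac{3}{8}\right) \frac{5}{3}\right) 2 \left(-1 - 8\right) = \left(-19 - - \frac{5}{8}\right) 2 \left(-9\right) = \left(-19 + \frac{5}{8}\right) \left(-18\right) = \left(- \frac{147}{8}\right) \left(-18\right) = \frac{1323}{4}$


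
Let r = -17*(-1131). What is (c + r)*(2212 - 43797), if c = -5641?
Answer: -564973810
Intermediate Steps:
r = 19227
(c + r)*(2212 - 43797) = (-5641 + 19227)*(2212 - 43797) = 13586*(-41585) = -564973810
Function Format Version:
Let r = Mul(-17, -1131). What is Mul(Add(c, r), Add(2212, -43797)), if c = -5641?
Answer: -564973810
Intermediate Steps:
r = 19227
Mul(Add(c, r), Add(2212, -43797)) = Mul(Add(-5641, 19227), Add(2212, -43797)) = Mul(13586, -41585) = -564973810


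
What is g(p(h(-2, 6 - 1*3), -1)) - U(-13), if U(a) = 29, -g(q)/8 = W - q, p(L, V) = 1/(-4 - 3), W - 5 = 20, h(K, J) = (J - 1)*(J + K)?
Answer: -1611/7 ≈ -230.14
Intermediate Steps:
h(K, J) = (-1 + J)*(J + K)
W = 25 (W = 5 + 20 = 25)
p(L, V) = -⅐ (p(L, V) = 1/(-7) = -⅐)
g(q) = -200 + 8*q (g(q) = -8*(25 - q) = -200 + 8*q)
g(p(h(-2, 6 - 1*3), -1)) - U(-13) = (-200 + 8*(-⅐)) - 1*29 = (-200 - 8/7) - 29 = -1408/7 - 29 = -1611/7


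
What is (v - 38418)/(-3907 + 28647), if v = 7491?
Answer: -30927/24740 ≈ -1.2501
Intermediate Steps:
(v - 38418)/(-3907 + 28647) = (7491 - 38418)/(-3907 + 28647) = -30927/24740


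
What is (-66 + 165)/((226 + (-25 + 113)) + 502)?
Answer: 33/272 ≈ 0.12132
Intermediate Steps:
(-66 + 165)/((226 + (-25 + 113)) + 502) = 99/((226 + 88) + 502) = 99/(314 + 502) = 99/816 = 99*(1/816) = 33/272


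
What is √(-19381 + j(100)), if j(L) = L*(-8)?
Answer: 31*I*√21 ≈ 142.06*I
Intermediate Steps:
j(L) = -8*L
√(-19381 + j(100)) = √(-19381 - 8*100) = √(-19381 - 800) = √(-20181) = 31*I*√21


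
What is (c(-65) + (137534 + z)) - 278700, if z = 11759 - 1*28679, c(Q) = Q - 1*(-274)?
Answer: -157877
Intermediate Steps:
c(Q) = 274 + Q (c(Q) = Q + 274 = 274 + Q)
z = -16920 (z = 11759 - 28679 = -16920)
(c(-65) + (137534 + z)) - 278700 = ((274 - 65) + (137534 - 16920)) - 278700 = (209 + 120614) - 278700 = 120823 - 278700 = -157877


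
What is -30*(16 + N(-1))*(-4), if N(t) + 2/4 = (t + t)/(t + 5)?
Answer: 1800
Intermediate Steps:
N(t) = -½ + 2*t/(5 + t) (N(t) = -½ + (t + t)/(t + 5) = -½ + (2*t)/(5 + t) = -½ + 2*t/(5 + t))
-30*(16 + N(-1))*(-4) = -30*(16 + (-5 + 3*(-1))/(2*(5 - 1)))*(-4) = -30*(16 + (½)*(-5 - 3)/4)*(-4) = -30*(16 + (½)*(¼)*(-8))*(-4) = -30*(16 - 1)*(-4) = -30*15*(-4) = -450*(-4) = 1800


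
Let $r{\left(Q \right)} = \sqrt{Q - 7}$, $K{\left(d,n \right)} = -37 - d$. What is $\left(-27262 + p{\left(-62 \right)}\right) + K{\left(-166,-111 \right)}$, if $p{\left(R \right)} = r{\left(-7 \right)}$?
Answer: $-27133 + i \sqrt{14} \approx -27133.0 + 3.7417 i$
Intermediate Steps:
$r{\left(Q \right)} = \sqrt{-7 + Q}$
$p{\left(R \right)} = i \sqrt{14}$ ($p{\left(R \right)} = \sqrt{-7 - 7} = \sqrt{-14} = i \sqrt{14}$)
$\left(-27262 + p{\left(-62 \right)}\right) + K{\left(-166,-111 \right)} = \left(-27262 + i \sqrt{14}\right) - -129 = \left(-27262 + i \sqrt{14}\right) + \left(-37 + 166\right) = \left(-27262 + i \sqrt{14}\right) + 129 = -27133 + i \sqrt{14}$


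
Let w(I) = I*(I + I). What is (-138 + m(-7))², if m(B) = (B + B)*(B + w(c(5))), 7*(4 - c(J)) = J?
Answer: 5740816/49 ≈ 1.1716e+5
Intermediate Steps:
c(J) = 4 - J/7
w(I) = 2*I² (w(I) = I*(2*I) = 2*I²)
m(B) = 2*B*(1058/49 + B) (m(B) = (B + B)*(B + 2*(4 - ⅐*5)²) = (2*B)*(B + 2*(4 - 5/7)²) = (2*B)*(B + 2*(23/7)²) = (2*B)*(B + 2*(529/49)) = (2*B)*(B + 1058/49) = (2*B)*(1058/49 + B) = 2*B*(1058/49 + B))
(-138 + m(-7))² = (-138 + (2/49)*(-7)*(1058 + 49*(-7)))² = (-138 + (2/49)*(-7)*(1058 - 343))² = (-138 + (2/49)*(-7)*715)² = (-138 - 1430/7)² = (-2396/7)² = 5740816/49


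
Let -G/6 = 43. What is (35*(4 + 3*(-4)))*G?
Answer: 72240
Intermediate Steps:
G = -258 (G = -6*43 = -258)
(35*(4 + 3*(-4)))*G = (35*(4 + 3*(-4)))*(-258) = (35*(4 - 12))*(-258) = (35*(-8))*(-258) = -280*(-258) = 72240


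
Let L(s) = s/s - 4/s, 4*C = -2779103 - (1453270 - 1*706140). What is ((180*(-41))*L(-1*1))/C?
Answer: 49200/1175411 ≈ 0.041858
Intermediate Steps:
C = -3526233/4 (C = (-2779103 - (1453270 - 1*706140))/4 = (-2779103 - (1453270 - 706140))/4 = (-2779103 - 1*747130)/4 = (-2779103 - 747130)/4 = (1/4)*(-3526233) = -3526233/4 ≈ -8.8156e+5)
L(s) = 1 - 4/s
((180*(-41))*L(-1*1))/C = ((180*(-41))*((-4 - 1*1)/((-1*1))))/(-3526233/4) = -7380*(-4 - 1)/(-1)*(-4/3526233) = -(-7380)*(-5)*(-4/3526233) = -7380*5*(-4/3526233) = -36900*(-4/3526233) = 49200/1175411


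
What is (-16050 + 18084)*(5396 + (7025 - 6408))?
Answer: 12230442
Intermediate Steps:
(-16050 + 18084)*(5396 + (7025 - 6408)) = 2034*(5396 + 617) = 2034*6013 = 12230442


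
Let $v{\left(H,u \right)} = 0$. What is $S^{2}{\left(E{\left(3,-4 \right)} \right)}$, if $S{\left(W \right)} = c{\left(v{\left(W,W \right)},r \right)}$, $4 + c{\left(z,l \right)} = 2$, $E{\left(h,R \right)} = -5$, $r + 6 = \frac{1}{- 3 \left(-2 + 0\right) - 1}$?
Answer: $4$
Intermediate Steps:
$r = - \frac{29}{5}$ ($r = -6 + \frac{1}{- 3 \left(-2 + 0\right) - 1} = -6 + \frac{1}{\left(-3\right) \left(-2\right) - 1} = -6 + \frac{1}{6 - 1} = -6 + \frac{1}{5} = - \frac{29}{5} \approx -5.8$)
$c{\left(z,l \right)} = -2$ ($c{\left(z,l \right)} = -4 + 2 = -2$)
$S{\left(W \right)} = -2$
$S^{2}{\left(E{\left(3,-4 \right)} \right)} = \left(-2\right)^{2} = 4$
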